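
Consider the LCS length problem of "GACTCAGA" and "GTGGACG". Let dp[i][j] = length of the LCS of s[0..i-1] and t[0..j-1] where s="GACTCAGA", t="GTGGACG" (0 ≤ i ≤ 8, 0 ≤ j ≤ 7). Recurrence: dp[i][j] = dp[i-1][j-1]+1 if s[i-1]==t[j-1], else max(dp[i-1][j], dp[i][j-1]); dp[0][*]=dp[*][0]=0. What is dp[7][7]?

4

   ''  G  T  G  G  A  C  G
''  0  0  0  0  0  0  0  0
 G  0  1  1  1  1  1  1  1
 A  0  1  1  1  1  2  2  2
 C  0  1  1  1  1  2  3  3
 T  0  1  2  2  2  2  3  3
 C  0  1  2  2  2  2  3  3
 A  0  1  2  2  2  3  3  3
 G  0  1  2  3  3  3  3  4
 A  0  1  2  3  3  4  4  4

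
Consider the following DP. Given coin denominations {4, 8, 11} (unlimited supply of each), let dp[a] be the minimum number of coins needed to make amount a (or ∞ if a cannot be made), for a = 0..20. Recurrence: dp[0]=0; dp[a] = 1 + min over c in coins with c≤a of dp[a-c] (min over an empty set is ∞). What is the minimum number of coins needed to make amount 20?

3

 a  0  1  2  3  4  5  6  7  8  9 10 11 12 13 14 15 16 17 18 19 20
dp  0  -  -  -  1  -  -  -  1  -  -  1  2  -  -  2  2  -  -  2  3
(- denotes ∞ / unreachable)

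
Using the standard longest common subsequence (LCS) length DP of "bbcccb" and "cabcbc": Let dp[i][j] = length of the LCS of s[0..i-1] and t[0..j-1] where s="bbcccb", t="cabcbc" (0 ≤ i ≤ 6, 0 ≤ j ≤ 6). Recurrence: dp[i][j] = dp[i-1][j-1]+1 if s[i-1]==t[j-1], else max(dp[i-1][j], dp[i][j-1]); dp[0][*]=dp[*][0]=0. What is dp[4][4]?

2

   ''  c  a  b  c  b  c
''  0  0  0  0  0  0  0
 b  0  0  0  1  1  1  1
 b  0  0  0  1  1  2  2
 c  0  1  1  1  2  2  3
 c  0  1  1  1  2  2  3
 c  0  1  1  1  2  2  3
 b  0  1  1  2  2  3  3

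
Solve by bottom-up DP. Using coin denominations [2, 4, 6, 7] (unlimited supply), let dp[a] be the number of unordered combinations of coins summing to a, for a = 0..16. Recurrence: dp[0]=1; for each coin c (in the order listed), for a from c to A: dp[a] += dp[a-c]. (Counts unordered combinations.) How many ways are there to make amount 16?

11

after  coin     0     1     2     3     4     5     6     7     8     9    10    11    12    13    14    15    16
          2     1     0     1     0     1     0     1     0     1     0     1     0     1     0     1     0     1
          4     1     0     1     0     2     0     2     0     3     0     3     0     4     0     4     0     5
          6     1     0     1     0     2     0     3     0     4     0     5     0     7     0     8     0    10
          7     1     0     1     0     2     0     3     1     4     1     5     2     7     3     9     4    11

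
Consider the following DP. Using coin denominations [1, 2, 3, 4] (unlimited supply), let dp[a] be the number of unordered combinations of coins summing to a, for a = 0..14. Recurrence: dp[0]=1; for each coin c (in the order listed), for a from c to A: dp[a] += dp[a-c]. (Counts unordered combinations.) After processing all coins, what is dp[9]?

after  coin     0     1     2     3     4     5     6     7     8     9    10    11    12    13    14
          1     1     1     1     1     1     1     1     1     1     1     1     1     1     1     1
          2     1     1     2     2     3     3     4     4     5     5     6     6     7     7     8
          3     1     1     2     3     4     5     7     8    10    12    14    16    19    21    24
          4     1     1     2     3     5     6     9    11    15    18    23    27    34    39    47

18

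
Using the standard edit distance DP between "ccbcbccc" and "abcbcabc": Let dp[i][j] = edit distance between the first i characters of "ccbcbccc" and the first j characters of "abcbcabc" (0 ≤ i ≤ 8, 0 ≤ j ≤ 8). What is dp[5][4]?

2

   ''  a  b  c  b  c  a  b  c
''  0  1  2  3  4  5  6  7  8
 c  1  1  2  2  3  4  5  6  7
 c  2  2  2  2  3  3  4  5  6
 b  3  3  2  3  2  3  4  4  5
 c  4  4  3  2  3  2  3  4  4
 b  5  5  4  3  2  3  3  3  4
 c  6  6  5  4  3  2  3  4  3
 c  7  7  6  5  4  3  3  4  4
 c  8  8  7  6  5  4  4  4  4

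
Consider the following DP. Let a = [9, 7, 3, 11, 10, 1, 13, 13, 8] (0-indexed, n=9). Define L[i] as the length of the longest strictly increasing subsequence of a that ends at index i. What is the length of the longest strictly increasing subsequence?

   i    0    1    2    3    4    5    6    7    8
a[i]    9    7    3   11   10    1   13   13    8
L[i]    1    1    1    2    2    1    3    3    2

3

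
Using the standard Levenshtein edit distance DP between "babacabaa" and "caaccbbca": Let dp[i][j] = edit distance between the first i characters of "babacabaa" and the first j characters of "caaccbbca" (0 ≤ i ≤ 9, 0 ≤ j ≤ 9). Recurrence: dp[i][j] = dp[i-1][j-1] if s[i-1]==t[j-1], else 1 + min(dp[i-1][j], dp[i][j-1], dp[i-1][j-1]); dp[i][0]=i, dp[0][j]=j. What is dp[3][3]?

2

   ''  c  a  a  c  c  b  b  c  a
''  0  1  2  3  4  5  6  7  8  9
 b  1  1  2  3  4  5  5  6  7  8
 a  2  2  1  2  3  4  5  6  7  7
 b  3  3  2  2  3  4  4  5  6  7
 a  4  4  3  2  3  4  5  5  6  6
 c  5  4  4  3  2  3  4  5  5  6
 a  6  5  4  4  3  3  4  5  6  5
 b  7  6  5  5  4  4  3  4  5  6
 a  8  7  6  5  5  5  4  4  5  5
 a  9  8  7  6  6  6  5  5  5  5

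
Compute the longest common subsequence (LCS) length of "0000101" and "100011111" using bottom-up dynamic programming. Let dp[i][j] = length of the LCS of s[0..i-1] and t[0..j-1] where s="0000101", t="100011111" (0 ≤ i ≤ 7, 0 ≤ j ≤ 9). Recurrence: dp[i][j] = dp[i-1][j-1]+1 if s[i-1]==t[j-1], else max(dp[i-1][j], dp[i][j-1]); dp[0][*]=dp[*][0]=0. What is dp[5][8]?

   ''  1  0  0  0  1  1  1  1  1
''  0  0  0  0  0  0  0  0  0  0
 0  0  0  1  1  1  1  1  1  1  1
 0  0  0  1  2  2  2  2  2  2  2
 0  0  0  1  2  3  3  3  3  3  3
 0  0  0  1  2  3  3  3  3  3  3
 1  0  1  1  2  3  4  4  4  4  4
 0  0  1  2  2  3  4  4  4  4  4
 1  0  1  2  2  3  4  5  5  5  5

4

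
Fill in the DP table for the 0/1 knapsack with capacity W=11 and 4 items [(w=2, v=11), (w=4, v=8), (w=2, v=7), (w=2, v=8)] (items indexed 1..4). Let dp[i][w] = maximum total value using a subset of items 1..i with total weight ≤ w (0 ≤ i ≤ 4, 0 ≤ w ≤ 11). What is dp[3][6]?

i\w   0   1   2   3   4   5   6   7   8   9  10  11
  0   0   0   0   0   0   0   0   0   0   0   0   0
  1   0   0  11  11  11  11  11  11  11  11  11  11
  2   0   0  11  11  11  11  19  19  19  19  19  19
  3   0   0  11  11  18  18  19  19  26  26  26  26
  4   0   0  11  11  19  19  26  26  27  27  34  34

19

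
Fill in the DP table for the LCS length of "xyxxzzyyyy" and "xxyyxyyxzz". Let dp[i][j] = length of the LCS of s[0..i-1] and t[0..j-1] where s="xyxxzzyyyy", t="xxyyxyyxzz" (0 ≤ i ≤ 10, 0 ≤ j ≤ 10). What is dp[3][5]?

3

   ''  x  x  y  y  x  y  y  x  z  z
''  0  0  0  0  0  0  0  0  0  0  0
 x  0  1  1  1  1  1  1  1  1  1  1
 y  0  1  1  2  2  2  2  2  2  2  2
 x  0  1  2  2  2  3  3  3  3  3  3
 x  0  1  2  2  2  3  3  3  4  4  4
 z  0  1  2  2  2  3  3  3  4  5  5
 z  0  1  2  2  2  3  3  3  4  5  6
 y  0  1  2  3  3  3  4  4  4  5  6
 y  0  1  2  3  4  4  4  5  5  5  6
 y  0  1  2  3  4  4  5  5  5  5  6
 y  0  1  2  3  4  4  5  6  6  6  6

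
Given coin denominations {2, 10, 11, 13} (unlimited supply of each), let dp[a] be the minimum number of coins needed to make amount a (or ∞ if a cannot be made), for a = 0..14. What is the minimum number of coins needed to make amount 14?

3

 a  0  1  2  3  4  5  6  7  8  9 10 11 12 13 14
dp  0  -  1  -  2  -  3  -  4  -  1  1  2  1  3
(- denotes ∞ / unreachable)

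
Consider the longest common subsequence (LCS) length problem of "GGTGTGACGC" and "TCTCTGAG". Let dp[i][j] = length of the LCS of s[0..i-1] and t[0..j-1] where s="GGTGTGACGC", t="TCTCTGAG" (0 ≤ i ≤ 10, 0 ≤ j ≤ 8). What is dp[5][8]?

   ''  T  C  T  C  T  G  A  G
''  0  0  0  0  0  0  0  0  0
 G  0  0  0  0  0  0  1  1  1
 G  0  0  0  0  0  0  1  1  2
 T  0  1  1  1  1  1  1  1  2
 G  0  1  1  1  1  1  2  2  2
 T  0  1  1  2  2  2  2  2  2
 G  0  1  1  2  2  2  3  3  3
 A  0  1  1  2  2  2  3  4  4
 C  0  1  2  2  3  3  3  4  4
 G  0  1  2  2  3  3  4  4  5
 C  0  1  2  2  3  3  4  4  5

2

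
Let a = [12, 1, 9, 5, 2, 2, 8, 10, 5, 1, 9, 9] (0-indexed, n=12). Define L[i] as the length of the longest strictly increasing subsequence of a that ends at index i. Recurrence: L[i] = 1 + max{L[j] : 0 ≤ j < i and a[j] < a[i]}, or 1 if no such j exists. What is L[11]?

4

   i    0    1    2    3    4    5    6    7    8    9   10   11
a[i]   12    1    9    5    2    2    8   10    5    1    9    9
L[i]    1    1    2    2    2    2    3    4    3    1    4    4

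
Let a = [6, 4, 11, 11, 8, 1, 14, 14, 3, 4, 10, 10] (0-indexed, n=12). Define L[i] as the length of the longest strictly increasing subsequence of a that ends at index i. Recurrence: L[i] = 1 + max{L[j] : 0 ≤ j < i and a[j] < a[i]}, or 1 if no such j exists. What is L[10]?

   i    0    1    2    3    4    5    6    7    8    9   10   11
a[i]    6    4   11   11    8    1   14   14    3    4   10   10
L[i]    1    1    2    2    2    1    3    3    2    3    4    4

4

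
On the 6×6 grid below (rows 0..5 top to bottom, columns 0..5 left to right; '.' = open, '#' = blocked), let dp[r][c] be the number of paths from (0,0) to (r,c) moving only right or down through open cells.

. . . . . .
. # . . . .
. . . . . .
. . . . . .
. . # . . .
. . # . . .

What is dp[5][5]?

r\c   0   1   2   3   4   5
  0   1   1   1   1   1   1
  1   1   0   1   2   3   4
  2   1   1   2   4   7  11
  3   1   2   4   8  15  26
  4   1   3   0   8  23  49
  5   1   4   0   8  31  80

80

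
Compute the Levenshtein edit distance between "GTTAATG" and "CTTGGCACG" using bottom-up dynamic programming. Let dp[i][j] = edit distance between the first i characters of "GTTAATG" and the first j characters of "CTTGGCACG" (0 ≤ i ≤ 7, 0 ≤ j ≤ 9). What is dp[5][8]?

   ''  C  T  T  G  G  C  A  C  G
''  0  1  2  3  4  5  6  7  8  9
 G  1  1  2  3  3  4  5  6  7  8
 T  2  2  1  2  3  4  5  6  7  8
 T  3  3  2  1  2  3  4  5  6  7
 A  4  4  3  2  2  3  4  4  5  6
 A  5  5  4  3  3  3  4  4  5  6
 T  6  6  5  4  4  4  4  5  5  6
 G  7  7  6  5  4  4  5  5  6  5

5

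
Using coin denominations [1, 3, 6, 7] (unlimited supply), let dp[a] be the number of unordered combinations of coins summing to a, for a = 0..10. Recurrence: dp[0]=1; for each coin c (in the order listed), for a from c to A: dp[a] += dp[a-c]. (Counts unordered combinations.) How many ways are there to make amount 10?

8

after  coin     0     1     2     3     4     5     6     7     8     9    10
          1     1     1     1     1     1     1     1     1     1     1     1
          3     1     1     1     2     2     2     3     3     3     4     4
          6     1     1     1     2     2     2     4     4     4     6     6
          7     1     1     1     2     2     2     4     5     5     7     8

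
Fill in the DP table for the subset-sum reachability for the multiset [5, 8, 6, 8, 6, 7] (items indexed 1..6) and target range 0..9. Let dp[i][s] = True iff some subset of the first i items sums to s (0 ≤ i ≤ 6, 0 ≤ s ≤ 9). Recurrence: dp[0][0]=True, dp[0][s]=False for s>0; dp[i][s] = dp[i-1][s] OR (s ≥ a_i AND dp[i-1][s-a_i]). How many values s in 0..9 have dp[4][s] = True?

i\s   0   1   2   3   4   5   6   7   8   9
  0   T   F   F   F   F   F   F   F   F   F
  1   T   F   F   F   F   T   F   F   F   F
  2   T   F   F   F   F   T   F   F   T   F
  3   T   F   F   F   F   T   T   F   T   F
  4   T   F   F   F   F   T   T   F   T   F
  5   T   F   F   F   F   T   T   F   T   F
  6   T   F   F   F   F   T   T   T   T   F

4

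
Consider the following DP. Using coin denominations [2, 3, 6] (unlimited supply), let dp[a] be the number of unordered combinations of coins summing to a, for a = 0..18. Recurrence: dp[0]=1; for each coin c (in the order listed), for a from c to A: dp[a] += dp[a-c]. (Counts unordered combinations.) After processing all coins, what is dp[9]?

after  coin     0     1     2     3     4     5     6     7     8     9    10    11    12    13    14    15    16    17    18
          2     1     0     1     0     1     0     1     0     1     0     1     0     1     0     1     0     1     0     1
          3     1     0     1     1     1     1     2     1     2     2     2     2     3     2     3     3     3     3     4
          6     1     0     1     1     1     1     3     1     3     3     3     3     6     3     6     6     6     6    10

3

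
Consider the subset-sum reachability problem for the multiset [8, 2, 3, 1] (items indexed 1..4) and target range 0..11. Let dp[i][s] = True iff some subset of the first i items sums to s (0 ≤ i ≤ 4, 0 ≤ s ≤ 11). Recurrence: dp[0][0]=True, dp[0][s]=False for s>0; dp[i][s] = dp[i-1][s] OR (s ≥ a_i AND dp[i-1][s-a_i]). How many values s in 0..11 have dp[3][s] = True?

i\s   0   1   2   3   4   5   6   7   8   9  10  11
  0   T   F   F   F   F   F   F   F   F   F   F   F
  1   T   F   F   F   F   F   F   F   T   F   F   F
  2   T   F   T   F   F   F   F   F   T   F   T   F
  3   T   F   T   T   F   T   F   F   T   F   T   T
  4   T   T   T   T   T   T   T   F   T   T   T   T

7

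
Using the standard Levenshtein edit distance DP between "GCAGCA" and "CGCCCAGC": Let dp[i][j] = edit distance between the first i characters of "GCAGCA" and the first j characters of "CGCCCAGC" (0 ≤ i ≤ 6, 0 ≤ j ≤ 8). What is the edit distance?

4

   ''  C  G  C  C  C  A  G  C
''  0  1  2  3  4  5  6  7  8
 G  1  1  1  2  3  4  5  6  7
 C  2  1  2  1  2  3  4  5  6
 A  3  2  2  2  2  3  3  4  5
 G  4  3  2  3  3  3  4  3  4
 C  5  4  3  2  3  3  4  4  3
 A  6  5  4  3  3  4  3  4  4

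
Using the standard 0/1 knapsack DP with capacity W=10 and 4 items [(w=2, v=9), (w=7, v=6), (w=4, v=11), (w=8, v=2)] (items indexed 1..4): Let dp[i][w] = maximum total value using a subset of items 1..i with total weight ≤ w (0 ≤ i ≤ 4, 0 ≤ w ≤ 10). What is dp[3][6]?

20

i\w   0   1   2   3   4   5   6   7   8   9  10
  0   0   0   0   0   0   0   0   0   0   0   0
  1   0   0   9   9   9   9   9   9   9   9   9
  2   0   0   9   9   9   9   9   9   9  15  15
  3   0   0   9   9  11  11  20  20  20  20  20
  4   0   0   9   9  11  11  20  20  20  20  20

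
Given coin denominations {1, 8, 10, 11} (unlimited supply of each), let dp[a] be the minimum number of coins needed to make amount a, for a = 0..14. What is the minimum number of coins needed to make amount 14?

4

 a  0  1  2  3  4  5  6  7  8  9 10 11 12 13 14
dp  0  1  2  3  4  5  6  7  1  2  1  1  2  3  4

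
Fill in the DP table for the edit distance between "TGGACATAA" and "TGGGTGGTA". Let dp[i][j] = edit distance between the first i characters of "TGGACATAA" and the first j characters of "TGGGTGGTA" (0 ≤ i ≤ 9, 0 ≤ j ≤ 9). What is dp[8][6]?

4

   ''  T  G  G  G  T  G  G  T  A
''  0  1  2  3  4  5  6  7  8  9
 T  1  0  1  2  3  4  5  6  7  8
 G  2  1  0  1  2  3  4  5  6  7
 G  3  2  1  0  1  2  3  4  5  6
 A  4  3  2  1  1  2  3  4  5  5
 C  5  4  3  2  2  2  3  4  5  6
 A  6  5  4  3  3  3  3  4  5  5
 T  7  6  5  4  4  3  4  4  4  5
 A  8  7  6  5  5  4  4  5  5  4
 A  9  8  7  6  6  5  5  5  6  5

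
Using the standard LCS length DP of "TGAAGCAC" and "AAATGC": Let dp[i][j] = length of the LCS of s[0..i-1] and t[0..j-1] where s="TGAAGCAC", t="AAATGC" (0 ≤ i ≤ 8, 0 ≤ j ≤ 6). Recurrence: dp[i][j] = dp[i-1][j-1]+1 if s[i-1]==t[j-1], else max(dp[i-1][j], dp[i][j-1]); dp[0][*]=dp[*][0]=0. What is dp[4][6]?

2

   ''  A  A  A  T  G  C
''  0  0  0  0  0  0  0
 T  0  0  0  0  1  1  1
 G  0  0  0  0  1  2  2
 A  0  1  1  1  1  2  2
 A  0  1  2  2  2  2  2
 G  0  1  2  2  2  3  3
 C  0  1  2  2  2  3  4
 A  0  1  2  3  3  3  4
 C  0  1  2  3  3  3  4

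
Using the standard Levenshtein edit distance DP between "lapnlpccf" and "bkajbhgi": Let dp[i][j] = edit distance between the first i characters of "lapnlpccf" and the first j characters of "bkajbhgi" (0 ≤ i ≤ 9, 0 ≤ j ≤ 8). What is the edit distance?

   ''  b  k  a  j  b  h  g  i
''  0  1  2  3  4  5  6  7  8
 l  1  1  2  3  4  5  6  7  8
 a  2  2  2  2  3  4  5  6  7
 p  3  3  3  3  3  4  5  6  7
 n  4  4  4  4  4  4  5  6  7
 l  5  5  5  5  5  5  5  6  7
 p  6  6  6  6  6  6  6  6  7
 c  7  7  7  7  7  7  7  7  7
 c  8  8  8  8  8  8  8  8  8
 f  9  9  9  9  9  9  9  9  9

9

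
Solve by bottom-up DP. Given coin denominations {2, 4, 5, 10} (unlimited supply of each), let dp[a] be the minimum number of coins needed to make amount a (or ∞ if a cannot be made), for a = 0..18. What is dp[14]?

2

 a  0  1  2  3  4  5  6  7  8  9 10 11 12 13 14 15 16 17 18
dp  0  -  1  -  1  1  2  2  2  2  1  3  2  3  2  2  3  3  3
(- denotes ∞ / unreachable)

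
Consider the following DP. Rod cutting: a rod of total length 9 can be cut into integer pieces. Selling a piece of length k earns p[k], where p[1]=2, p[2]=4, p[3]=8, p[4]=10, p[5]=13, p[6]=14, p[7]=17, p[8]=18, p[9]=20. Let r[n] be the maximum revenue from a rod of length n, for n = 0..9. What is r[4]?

   n    0    1    2    3    4    5    6    7    8    9
r[n]    0    2    4    8   10   13   16   18   21   24

10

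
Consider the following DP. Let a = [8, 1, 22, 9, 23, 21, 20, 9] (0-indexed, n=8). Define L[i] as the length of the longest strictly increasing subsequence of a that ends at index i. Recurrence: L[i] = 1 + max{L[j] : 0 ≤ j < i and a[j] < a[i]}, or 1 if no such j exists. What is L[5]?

3

   i    0    1    2    3    4    5    6    7
a[i]    8    1   22    9   23   21   20    9
L[i]    1    1    2    2    3    3    3    2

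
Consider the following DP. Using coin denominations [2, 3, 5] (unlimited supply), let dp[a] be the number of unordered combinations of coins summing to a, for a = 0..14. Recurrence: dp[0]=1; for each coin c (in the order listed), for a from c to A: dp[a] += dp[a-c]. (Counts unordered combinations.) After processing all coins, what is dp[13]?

after  coin     0     1     2     3     4     5     6     7     8     9    10    11    12    13    14
          2     1     0     1     0     1     0     1     0     1     0     1     0     1     0     1
          3     1     0     1     1     1     1     2     1     2     2     2     2     3     2     3
          5     1     0     1     1     1     2     2     2     3     3     4     4     5     5     6

5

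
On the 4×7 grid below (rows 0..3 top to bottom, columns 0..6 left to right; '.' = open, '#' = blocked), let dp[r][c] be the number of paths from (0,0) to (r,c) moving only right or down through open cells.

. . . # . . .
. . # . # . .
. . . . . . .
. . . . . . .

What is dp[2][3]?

r\c   0   1   2   3   4   5   6
  0   1   1   1   0   0   0   0
  1   1   2   0   0   0   0   0
  2   1   3   3   3   3   3   3
  3   1   4   7  10  13  16  19

3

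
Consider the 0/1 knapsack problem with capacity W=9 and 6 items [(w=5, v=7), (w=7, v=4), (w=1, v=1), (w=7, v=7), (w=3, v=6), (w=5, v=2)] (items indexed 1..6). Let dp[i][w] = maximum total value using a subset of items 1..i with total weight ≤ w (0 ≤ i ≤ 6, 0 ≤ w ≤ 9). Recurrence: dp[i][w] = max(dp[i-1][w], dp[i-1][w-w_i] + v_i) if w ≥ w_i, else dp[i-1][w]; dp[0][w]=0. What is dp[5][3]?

6

i\w   0   1   2   3   4   5   6   7   8   9
  0   0   0   0   0   0   0   0   0   0   0
  1   0   0   0   0   0   7   7   7   7   7
  2   0   0   0   0   0   7   7   7   7   7
  3   0   1   1   1   1   7   8   8   8   8
  4   0   1   1   1   1   7   8   8   8   8
  5   0   1   1   6   7   7   8   8  13  14
  6   0   1   1   6   7   7   8   8  13  14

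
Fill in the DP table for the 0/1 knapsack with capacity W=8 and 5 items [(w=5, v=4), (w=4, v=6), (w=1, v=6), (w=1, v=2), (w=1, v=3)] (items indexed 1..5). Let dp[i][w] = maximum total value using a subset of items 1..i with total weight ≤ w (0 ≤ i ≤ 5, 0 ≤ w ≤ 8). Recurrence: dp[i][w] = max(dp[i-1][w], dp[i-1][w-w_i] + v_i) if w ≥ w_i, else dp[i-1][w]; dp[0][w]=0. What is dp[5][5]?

12

i\w   0   1   2   3   4   5   6   7   8
  0   0   0   0   0   0   0   0   0   0
  1   0   0   0   0   0   4   4   4   4
  2   0   0   0   0   6   6   6   6   6
  3   0   6   6   6   6  12  12  12  12
  4   0   6   8   8   8  12  14  14  14
  5   0   6   9  11  11  12  15  17  17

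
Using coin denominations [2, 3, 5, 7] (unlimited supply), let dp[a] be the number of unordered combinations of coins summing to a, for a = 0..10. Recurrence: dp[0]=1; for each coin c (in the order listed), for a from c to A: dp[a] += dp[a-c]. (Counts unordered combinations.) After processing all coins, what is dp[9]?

after  coin     0     1     2     3     4     5     6     7     8     9    10
          2     1     0     1     0     1     0     1     0     1     0     1
          3     1     0     1     1     1     1     2     1     2     2     2
          5     1     0     1     1     1     2     2     2     3     3     4
          7     1     0     1     1     1     2     2     3     3     4     5

4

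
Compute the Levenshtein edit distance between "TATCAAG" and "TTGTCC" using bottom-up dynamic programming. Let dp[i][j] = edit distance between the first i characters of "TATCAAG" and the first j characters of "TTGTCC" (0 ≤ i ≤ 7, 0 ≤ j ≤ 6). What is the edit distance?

5

   ''  T  T  G  T  C  C
''  0  1  2  3  4  5  6
 T  1  0  1  2  3  4  5
 A  2  1  1  2  3  4  5
 T  3  2  1  2  2  3  4
 C  4  3  2  2  3  2  3
 A  5  4  3  3  3  3  3
 A  6  5  4  4  4  4  4
 G  7  6  5  4  5  5  5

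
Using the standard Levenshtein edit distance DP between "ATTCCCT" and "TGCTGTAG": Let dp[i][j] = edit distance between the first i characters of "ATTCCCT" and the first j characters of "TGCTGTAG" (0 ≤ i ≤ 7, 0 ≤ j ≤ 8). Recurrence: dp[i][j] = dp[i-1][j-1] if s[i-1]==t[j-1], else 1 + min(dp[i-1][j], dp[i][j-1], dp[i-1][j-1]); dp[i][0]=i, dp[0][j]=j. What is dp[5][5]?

4

   ''  T  G  C  T  G  T  A  G
''  0  1  2  3  4  5  6  7  8
 A  1  1  2  3  4  5  6  6  7
 T  2  1  2  3  3  4  5  6  7
 T  3  2  2  3  3  4  4  5  6
 C  4  3  3  2  3  4  5  5  6
 C  5  4  4  3  3  4  5  6  6
 C  6  5  5  4  4  4  5  6  7
 T  7  6  6  5  4  5  4  5  6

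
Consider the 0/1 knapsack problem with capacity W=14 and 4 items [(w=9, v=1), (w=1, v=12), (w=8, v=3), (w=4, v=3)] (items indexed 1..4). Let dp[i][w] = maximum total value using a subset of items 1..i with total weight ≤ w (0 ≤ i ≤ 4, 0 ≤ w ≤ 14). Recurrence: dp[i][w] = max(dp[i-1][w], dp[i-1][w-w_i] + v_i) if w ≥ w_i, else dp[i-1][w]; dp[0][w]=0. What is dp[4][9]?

15

i\w   0   1   2   3   4   5   6   7   8   9  10  11  12  13  14
  0   0   0   0   0   0   0   0   0   0   0   0   0   0   0   0
  1   0   0   0   0   0   0   0   0   0   1   1   1   1   1   1
  2   0  12  12  12  12  12  12  12  12  12  13  13  13  13  13
  3   0  12  12  12  12  12  12  12  12  15  15  15  15  15  15
  4   0  12  12  12  12  15  15  15  15  15  15  15  15  18  18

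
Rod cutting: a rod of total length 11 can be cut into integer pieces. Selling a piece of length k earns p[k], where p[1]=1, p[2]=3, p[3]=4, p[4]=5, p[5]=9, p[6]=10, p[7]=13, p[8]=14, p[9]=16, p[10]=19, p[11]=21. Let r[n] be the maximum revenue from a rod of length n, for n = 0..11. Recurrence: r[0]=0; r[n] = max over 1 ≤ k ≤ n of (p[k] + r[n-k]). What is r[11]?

21

   n    0    1    2    3    4    5    6    7    8    9   10   11
r[n]    0    1    3    4    6    9   10   13   14   16   19   21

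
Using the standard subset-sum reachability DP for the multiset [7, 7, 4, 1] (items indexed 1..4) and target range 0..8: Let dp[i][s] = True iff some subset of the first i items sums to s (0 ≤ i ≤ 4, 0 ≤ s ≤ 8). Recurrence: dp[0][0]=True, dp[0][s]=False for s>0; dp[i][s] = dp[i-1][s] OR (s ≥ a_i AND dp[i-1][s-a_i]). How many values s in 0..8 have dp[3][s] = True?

3

i\s   0   1   2   3   4   5   6   7   8
  0   T   F   F   F   F   F   F   F   F
  1   T   F   F   F   F   F   F   T   F
  2   T   F   F   F   F   F   F   T   F
  3   T   F   F   F   T   F   F   T   F
  4   T   T   F   F   T   T   F   T   T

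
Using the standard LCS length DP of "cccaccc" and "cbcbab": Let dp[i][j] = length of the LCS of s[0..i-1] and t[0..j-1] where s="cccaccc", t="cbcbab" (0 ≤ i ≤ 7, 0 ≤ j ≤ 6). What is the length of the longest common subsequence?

3

   ''  c  b  c  b  a  b
''  0  0  0  0  0  0  0
 c  0  1  1  1  1  1  1
 c  0  1  1  2  2  2  2
 c  0  1  1  2  2  2  2
 a  0  1  1  2  2  3  3
 c  0  1  1  2  2  3  3
 c  0  1  1  2  2  3  3
 c  0  1  1  2  2  3  3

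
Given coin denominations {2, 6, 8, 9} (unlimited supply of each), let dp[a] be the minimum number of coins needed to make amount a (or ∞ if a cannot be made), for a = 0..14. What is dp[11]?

 a  0  1  2  3  4  5  6  7  8  9 10 11 12 13 14
dp  0  -  1  -  2  -  1  -  1  1  2  2  2  3  2
(- denotes ∞ / unreachable)

2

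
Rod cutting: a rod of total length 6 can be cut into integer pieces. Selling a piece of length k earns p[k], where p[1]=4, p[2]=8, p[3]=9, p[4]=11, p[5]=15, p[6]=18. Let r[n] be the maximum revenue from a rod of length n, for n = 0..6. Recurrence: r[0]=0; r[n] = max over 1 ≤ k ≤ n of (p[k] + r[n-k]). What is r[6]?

24

   n    0    1    2    3    4    5    6
r[n]    0    4    8   12   16   20   24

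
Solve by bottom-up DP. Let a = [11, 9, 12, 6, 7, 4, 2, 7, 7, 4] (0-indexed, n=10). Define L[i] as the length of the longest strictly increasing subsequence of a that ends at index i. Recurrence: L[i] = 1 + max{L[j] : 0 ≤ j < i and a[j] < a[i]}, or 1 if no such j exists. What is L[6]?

   i    0    1    2    3    4    5    6    7    8    9
a[i]   11    9   12    6    7    4    2    7    7    4
L[i]    1    1    2    1    2    1    1    2    2    2

1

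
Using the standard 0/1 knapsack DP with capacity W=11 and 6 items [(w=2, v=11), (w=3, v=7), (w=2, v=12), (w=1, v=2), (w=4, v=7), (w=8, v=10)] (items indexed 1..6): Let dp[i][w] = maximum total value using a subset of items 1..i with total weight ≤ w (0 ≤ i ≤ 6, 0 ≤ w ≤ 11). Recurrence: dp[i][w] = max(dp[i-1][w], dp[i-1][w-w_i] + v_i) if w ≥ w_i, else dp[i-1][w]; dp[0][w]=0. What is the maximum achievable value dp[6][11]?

37

i\w   0   1   2   3   4   5   6   7   8   9  10  11
  0   0   0   0   0   0   0   0   0   0   0   0   0
  1   0   0  11  11  11  11  11  11  11  11  11  11
  2   0   0  11  11  11  18  18  18  18  18  18  18
  3   0   0  12  12  23  23  23  30  30  30  30  30
  4   0   2  12  14  23  25  25  30  32  32  32  32
  5   0   2  12  14  23  25  25  30  32  32  32  37
  6   0   2  12  14  23  25  25  30  32  32  32  37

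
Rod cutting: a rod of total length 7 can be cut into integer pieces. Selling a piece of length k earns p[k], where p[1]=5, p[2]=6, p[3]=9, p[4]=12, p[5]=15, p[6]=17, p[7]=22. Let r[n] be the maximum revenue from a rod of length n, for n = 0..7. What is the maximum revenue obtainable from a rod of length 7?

   n    0    1    2    3    4    5    6    7
r[n]    0    5   10   15   20   25   30   35

35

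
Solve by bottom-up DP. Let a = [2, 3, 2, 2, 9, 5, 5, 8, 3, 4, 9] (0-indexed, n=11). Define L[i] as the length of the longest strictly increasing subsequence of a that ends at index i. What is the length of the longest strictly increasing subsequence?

   i    0    1    2    3    4    5    6    7    8    9   10
a[i]    2    3    2    2    9    5    5    8    3    4    9
L[i]    1    2    1    1    3    3    3    4    2    3    5

5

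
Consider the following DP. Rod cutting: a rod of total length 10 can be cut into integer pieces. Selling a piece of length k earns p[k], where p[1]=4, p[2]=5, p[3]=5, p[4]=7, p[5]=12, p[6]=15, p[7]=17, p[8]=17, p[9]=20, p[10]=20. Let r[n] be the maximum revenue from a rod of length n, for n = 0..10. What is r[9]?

36

   n    0    1    2    3    4    5    6    7    8    9   10
r[n]    0    4    8   12   16   20   24   28   32   36   40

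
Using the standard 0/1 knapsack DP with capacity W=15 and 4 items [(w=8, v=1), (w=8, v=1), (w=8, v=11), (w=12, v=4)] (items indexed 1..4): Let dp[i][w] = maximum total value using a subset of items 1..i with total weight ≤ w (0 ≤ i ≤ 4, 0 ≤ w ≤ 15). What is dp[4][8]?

i\w   0   1   2   3   4   5   6   7   8   9  10  11  12  13  14  15
  0   0   0   0   0   0   0   0   0   0   0   0   0   0   0   0   0
  1   0   0   0   0   0   0   0   0   1   1   1   1   1   1   1   1
  2   0   0   0   0   0   0   0   0   1   1   1   1   1   1   1   1
  3   0   0   0   0   0   0   0   0  11  11  11  11  11  11  11  11
  4   0   0   0   0   0   0   0   0  11  11  11  11  11  11  11  11

11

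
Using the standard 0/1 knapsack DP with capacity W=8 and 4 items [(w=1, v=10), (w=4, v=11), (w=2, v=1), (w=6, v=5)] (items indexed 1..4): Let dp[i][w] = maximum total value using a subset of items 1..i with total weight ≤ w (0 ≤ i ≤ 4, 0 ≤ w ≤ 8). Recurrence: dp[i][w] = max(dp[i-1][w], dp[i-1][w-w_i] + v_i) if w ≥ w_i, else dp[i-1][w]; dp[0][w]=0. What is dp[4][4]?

11

i\w   0   1   2   3   4   5   6   7   8
  0   0   0   0   0   0   0   0   0   0
  1   0  10  10  10  10  10  10  10  10
  2   0  10  10  10  11  21  21  21  21
  3   0  10  10  11  11  21  21  22  22
  4   0  10  10  11  11  21  21  22  22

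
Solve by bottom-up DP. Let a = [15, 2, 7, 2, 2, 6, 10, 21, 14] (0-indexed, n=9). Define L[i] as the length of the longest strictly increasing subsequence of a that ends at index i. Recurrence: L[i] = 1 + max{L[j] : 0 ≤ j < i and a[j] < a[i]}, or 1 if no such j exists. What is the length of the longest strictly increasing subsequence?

   i    0    1    2    3    4    5    6    7    8
a[i]   15    2    7    2    2    6   10   21   14
L[i]    1    1    2    1    1    2    3    4    4

4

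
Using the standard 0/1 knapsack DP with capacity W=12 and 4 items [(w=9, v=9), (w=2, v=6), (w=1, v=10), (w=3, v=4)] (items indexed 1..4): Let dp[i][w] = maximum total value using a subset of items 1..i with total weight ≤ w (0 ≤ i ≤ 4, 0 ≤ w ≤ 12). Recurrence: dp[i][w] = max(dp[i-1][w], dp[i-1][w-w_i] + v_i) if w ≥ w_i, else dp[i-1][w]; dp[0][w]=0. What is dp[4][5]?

16

i\w   0   1   2   3   4   5   6   7   8   9  10  11  12
  0   0   0   0   0   0   0   0   0   0   0   0   0   0
  1   0   0   0   0   0   0   0   0   0   9   9   9   9
  2   0   0   6   6   6   6   6   6   6   9   9  15  15
  3   0  10  10  16  16  16  16  16  16  16  19  19  25
  4   0  10  10  16  16  16  20  20  20  20  20  20  25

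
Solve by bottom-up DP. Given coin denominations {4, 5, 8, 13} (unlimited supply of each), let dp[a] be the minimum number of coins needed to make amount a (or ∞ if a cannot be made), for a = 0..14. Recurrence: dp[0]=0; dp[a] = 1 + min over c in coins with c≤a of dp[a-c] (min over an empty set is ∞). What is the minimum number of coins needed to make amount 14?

3

 a  0  1  2  3  4  5  6  7  8  9 10 11 12 13 14
dp  0  -  -  -  1  1  -  -  1  2  2  -  2  1  3
(- denotes ∞ / unreachable)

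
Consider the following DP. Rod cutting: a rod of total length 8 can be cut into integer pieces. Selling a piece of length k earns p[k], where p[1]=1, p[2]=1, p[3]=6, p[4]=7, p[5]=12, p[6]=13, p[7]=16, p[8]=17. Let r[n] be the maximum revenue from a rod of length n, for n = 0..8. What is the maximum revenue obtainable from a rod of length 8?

   n    0    1    2    3    4    5    6    7    8
r[n]    0    1    2    6    7   12   13   16   18

18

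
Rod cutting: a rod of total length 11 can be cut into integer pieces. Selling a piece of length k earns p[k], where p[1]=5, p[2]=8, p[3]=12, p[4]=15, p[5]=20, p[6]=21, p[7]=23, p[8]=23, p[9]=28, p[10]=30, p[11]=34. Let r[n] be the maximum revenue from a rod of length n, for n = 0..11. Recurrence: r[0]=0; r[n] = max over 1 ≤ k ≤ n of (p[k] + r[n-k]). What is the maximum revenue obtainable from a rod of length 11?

   n    0    1    2    3    4    5    6    7    8    9   10   11
r[n]    0    5   10   15   20   25   30   35   40   45   50   55

55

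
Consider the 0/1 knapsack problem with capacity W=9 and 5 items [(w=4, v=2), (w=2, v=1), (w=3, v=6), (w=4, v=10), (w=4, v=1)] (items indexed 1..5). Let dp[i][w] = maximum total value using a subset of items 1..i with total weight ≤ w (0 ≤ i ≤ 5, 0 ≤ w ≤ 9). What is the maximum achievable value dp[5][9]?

17

i\w   0   1   2   3   4   5   6   7   8   9
  0   0   0   0   0   0   0   0   0   0   0
  1   0   0   0   0   2   2   2   2   2   2
  2   0   0   1   1   2   2   3   3   3   3
  3   0   0   1   6   6   7   7   8   8   9
  4   0   0   1   6  10  10  11  16  16  17
  5   0   0   1   6  10  10  11  16  16  17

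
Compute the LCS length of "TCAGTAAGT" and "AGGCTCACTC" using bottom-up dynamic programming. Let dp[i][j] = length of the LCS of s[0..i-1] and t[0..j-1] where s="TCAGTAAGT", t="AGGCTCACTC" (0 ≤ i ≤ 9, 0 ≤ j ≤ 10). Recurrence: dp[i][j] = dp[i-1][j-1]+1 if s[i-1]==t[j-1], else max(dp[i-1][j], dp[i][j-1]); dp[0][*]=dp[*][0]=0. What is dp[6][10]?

   ''  A  G  G  C  T  C  A  C  T  C
''  0  0  0  0  0  0  0  0  0  0  0
 T  0  0  0  0  0  1  1  1  1  1  1
 C  0  0  0  0  1  1  2  2  2  2  2
 A  0  1  1  1  1  1  2  3  3  3  3
 G  0  1  2  2  2  2  2  3  3  3  3
 T  0  1  2  2  2  3  3  3  3  4  4
 A  0  1  2  2  2  3  3  4  4  4  4
 A  0  1  2  2  2  3  3  4  4  4  4
 G  0  1  2  3  3  3  3  4  4  4  4
 T  0  1  2  3  3  4  4  4  4  5  5

4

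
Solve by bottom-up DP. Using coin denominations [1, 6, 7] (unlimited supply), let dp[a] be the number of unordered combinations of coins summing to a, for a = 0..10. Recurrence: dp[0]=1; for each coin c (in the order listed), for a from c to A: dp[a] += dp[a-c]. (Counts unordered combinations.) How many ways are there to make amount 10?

after  coin     0     1     2     3     4     5     6     7     8     9    10
          1     1     1     1     1     1     1     1     1     1     1     1
          6     1     1     1     1     1     1     2     2     2     2     2
          7     1     1     1     1     1     1     2     3     3     3     3

3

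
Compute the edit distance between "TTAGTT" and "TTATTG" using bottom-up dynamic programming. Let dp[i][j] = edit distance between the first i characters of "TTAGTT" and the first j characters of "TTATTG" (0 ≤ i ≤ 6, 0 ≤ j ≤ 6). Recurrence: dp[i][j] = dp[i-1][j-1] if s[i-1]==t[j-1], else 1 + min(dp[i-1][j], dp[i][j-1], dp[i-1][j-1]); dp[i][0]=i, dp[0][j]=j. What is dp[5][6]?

2

   ''  T  T  A  T  T  G
''  0  1  2  3  4  5  6
 T  1  0  1  2  3  4  5
 T  2  1  0  1  2  3  4
 A  3  2  1  0  1  2  3
 G  4  3  2  1  1  2  2
 T  5  4  3  2  1  1  2
 T  6  5  4  3  2  1  2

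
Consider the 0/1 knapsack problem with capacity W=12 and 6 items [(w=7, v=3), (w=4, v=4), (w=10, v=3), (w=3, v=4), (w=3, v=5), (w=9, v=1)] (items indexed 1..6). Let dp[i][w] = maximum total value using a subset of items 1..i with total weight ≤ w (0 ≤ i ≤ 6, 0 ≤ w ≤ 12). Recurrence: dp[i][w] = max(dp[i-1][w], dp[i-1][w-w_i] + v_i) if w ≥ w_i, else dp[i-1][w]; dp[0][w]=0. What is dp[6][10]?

i\w   0   1   2   3   4   5   6   7   8   9  10  11  12
  0   0   0   0   0   0   0   0   0   0   0   0   0   0
  1   0   0   0   0   0   0   0   3   3   3   3   3   3
  2   0   0   0   0   4   4   4   4   4   4   4   7   7
  3   0   0   0   0   4   4   4   4   4   4   4   7   7
  4   0   0   0   4   4   4   4   8   8   8   8   8   8
  5   0   0   0   5   5   5   9   9   9   9  13  13  13
  6   0   0   0   5   5   5   9   9   9   9  13  13  13

13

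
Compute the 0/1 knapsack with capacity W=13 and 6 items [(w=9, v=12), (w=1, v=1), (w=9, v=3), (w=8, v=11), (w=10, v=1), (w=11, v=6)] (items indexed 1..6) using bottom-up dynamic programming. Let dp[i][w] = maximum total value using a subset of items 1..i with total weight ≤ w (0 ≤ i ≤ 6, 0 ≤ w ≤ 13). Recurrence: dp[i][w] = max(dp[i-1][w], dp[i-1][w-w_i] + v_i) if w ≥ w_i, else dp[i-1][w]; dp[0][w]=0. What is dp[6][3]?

1

i\w   0   1   2   3   4   5   6   7   8   9  10  11  12  13
  0   0   0   0   0   0   0   0   0   0   0   0   0   0   0
  1   0   0   0   0   0   0   0   0   0  12  12  12  12  12
  2   0   1   1   1   1   1   1   1   1  12  13  13  13  13
  3   0   1   1   1   1   1   1   1   1  12  13  13  13  13
  4   0   1   1   1   1   1   1   1  11  12  13  13  13  13
  5   0   1   1   1   1   1   1   1  11  12  13  13  13  13
  6   0   1   1   1   1   1   1   1  11  12  13  13  13  13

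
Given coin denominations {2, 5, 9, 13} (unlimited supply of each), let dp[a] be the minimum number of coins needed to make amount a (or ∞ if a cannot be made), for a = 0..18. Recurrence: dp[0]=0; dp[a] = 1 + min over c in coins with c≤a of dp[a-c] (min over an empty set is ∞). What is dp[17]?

3

 a  0  1  2  3  4  5  6  7  8  9 10 11 12 13 14 15 16 17 18
dp  0  -  1  -  2  1  3  2  4  1  2  2  3  1  2  2  3  3  2
(- denotes ∞ / unreachable)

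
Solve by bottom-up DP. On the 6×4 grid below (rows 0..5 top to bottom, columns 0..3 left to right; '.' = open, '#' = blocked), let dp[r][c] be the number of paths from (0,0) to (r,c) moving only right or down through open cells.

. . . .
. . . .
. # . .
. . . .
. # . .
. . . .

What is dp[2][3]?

r\c   0   1   2   3
  0   1   1   1   1
  1   1   2   3   4
  2   1   0   3   7
  3   1   1   4  11
  4   1   0   4  15
  5   1   1   5  20

7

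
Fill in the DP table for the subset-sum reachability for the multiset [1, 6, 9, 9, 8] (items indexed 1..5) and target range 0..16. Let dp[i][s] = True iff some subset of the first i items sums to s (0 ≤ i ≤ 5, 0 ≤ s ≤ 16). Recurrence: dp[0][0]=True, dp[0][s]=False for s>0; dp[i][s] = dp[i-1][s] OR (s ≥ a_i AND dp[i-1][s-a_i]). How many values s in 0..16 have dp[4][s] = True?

i\s   0   1   2   3   4   5   6   7   8   9  10  11  12  13  14  15  16
  0   T   F   F   F   F   F   F   F   F   F   F   F   F   F   F   F   F
  1   T   T   F   F   F   F   F   F   F   F   F   F   F   F   F   F   F
  2   T   T   F   F   F   F   T   T   F   F   F   F   F   F   F   F   F
  3   T   T   F   F   F   F   T   T   F   T   T   F   F   F   F   T   T
  4   T   T   F   F   F   F   T   T   F   T   T   F   F   F   F   T   T
  5   T   T   F   F   F   F   T   T   T   T   T   F   F   F   T   T   T

8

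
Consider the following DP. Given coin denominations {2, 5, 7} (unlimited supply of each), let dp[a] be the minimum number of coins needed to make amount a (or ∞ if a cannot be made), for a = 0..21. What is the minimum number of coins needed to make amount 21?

3

 a  0  1  2  3  4  5  6  7  8  9 10 11 12 13 14 15 16 17 18 19 20 21
dp  0  -  1  -  2  1  3  1  4  2  2  3  2  4  2  3  3  3  4  3  4  3
(- denotes ∞ / unreachable)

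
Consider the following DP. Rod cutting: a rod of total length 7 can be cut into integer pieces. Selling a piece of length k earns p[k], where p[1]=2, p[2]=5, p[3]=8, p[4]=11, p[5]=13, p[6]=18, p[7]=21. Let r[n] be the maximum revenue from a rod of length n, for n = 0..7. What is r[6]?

18

   n    0    1    2    3    4    5    6    7
r[n]    0    2    5    8   11   13   18   21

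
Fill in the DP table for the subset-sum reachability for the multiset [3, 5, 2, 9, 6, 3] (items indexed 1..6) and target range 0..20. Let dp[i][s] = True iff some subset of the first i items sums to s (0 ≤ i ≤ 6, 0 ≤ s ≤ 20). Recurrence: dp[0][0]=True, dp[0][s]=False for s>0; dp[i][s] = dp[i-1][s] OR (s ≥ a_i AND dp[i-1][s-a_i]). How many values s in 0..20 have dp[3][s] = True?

i\s   0   1   2   3   4   5   6   7   8   9  10  11  12  13  14  15  16  17  18  19  20
  0   T   F   F   F   F   F   F   F   F   F   F   F   F   F   F   F   F   F   F   F   F
  1   T   F   F   T   F   F   F   F   F   F   F   F   F   F   F   F   F   F   F   F   F
  2   T   F   F   T   F   T   F   F   T   F   F   F   F   F   F   F   F   F   F   F   F
  3   T   F   T   T   F   T   F   T   T   F   T   F   F   F   F   F   F   F   F   F   F
  4   T   F   T   T   F   T   F   T   T   T   T   T   T   F   T   F   T   T   F   T   F
  5   T   F   T   T   F   T   T   T   T   T   T   T   T   T   T   T   T   T   T   T   T
  6   T   F   T   T   F   T   T   T   T   T   T   T   T   T   T   T   T   T   T   T   T

7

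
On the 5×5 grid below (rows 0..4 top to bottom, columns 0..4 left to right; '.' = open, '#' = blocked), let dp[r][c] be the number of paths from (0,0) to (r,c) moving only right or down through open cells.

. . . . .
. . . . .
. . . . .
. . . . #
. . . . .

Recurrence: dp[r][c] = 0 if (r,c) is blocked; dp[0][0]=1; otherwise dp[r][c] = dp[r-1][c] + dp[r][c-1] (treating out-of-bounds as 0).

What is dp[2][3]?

r\c   0   1   2   3   4
  0   1   1   1   1   1
  1   1   2   3   4   5
  2   1   3   6  10  15
  3   1   4  10  20   0
  4   1   5  15  35  35

10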